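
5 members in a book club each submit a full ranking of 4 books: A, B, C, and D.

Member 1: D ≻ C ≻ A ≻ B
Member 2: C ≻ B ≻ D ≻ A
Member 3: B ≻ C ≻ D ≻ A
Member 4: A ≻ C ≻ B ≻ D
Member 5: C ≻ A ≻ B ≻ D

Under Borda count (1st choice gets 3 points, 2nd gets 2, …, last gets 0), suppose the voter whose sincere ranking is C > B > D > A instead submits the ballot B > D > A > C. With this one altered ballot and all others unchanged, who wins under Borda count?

Borda totals with the altered ballot: A 7, B 8, C 9, D 6.
The winner is unchanged: still C.

C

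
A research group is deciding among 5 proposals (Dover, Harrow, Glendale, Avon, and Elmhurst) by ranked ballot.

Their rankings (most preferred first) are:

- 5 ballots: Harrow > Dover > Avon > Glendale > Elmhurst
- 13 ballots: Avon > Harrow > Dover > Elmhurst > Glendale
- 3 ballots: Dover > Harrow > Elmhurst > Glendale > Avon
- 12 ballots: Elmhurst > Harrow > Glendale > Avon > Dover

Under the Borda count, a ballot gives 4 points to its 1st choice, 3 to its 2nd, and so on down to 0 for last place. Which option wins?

Harrow

Borda scores:
  Dover: 5·3 + 13·2 + 3·4 + 12·0 = 53
  Harrow: 5·4 + 13·3 + 3·3 + 12·3 = 104
  Glendale: 5·1 + 13·0 + 3·1 + 12·2 = 32
  Avon: 5·2 + 13·4 + 3·0 + 12·1 = 74
  Elmhurst: 5·0 + 13·1 + 3·2 + 12·4 = 67
Harrow has the highest total.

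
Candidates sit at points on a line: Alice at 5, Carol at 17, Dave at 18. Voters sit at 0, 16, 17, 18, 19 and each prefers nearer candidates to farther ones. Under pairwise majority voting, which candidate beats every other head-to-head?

Carol

With single-peaked preferences on a line, the Condorcet winner is the candidate closest to the median voter.
The median voter (position 17) is closest to Carol at 17.
Check: Carol vs Alice — voters closer to Carol: 4 of 5.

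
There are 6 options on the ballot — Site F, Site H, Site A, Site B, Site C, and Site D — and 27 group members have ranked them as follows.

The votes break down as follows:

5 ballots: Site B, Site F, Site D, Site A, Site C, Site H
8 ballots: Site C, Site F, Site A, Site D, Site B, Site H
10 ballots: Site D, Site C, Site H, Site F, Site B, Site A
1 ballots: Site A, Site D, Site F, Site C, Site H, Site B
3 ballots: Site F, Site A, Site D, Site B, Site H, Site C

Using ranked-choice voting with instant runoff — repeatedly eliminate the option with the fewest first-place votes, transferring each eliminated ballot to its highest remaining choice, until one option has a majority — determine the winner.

Site D

Round 1: Site D 10, Site C 8, Site B 5, Site F 3, Site A 1, Site H 0. Site H has the fewest and is eliminated.
Round 2: Site D 10, Site C 8, Site B 5, Site F 3, Site A 1. Site A has the fewest and is eliminated.
Round 3: Site D 11, Site C 8, Site B 5, Site F 3. Site F has the fewest and is eliminated.
Round 4: Site D 14, Site C 8, Site B 5. Site D has a majority.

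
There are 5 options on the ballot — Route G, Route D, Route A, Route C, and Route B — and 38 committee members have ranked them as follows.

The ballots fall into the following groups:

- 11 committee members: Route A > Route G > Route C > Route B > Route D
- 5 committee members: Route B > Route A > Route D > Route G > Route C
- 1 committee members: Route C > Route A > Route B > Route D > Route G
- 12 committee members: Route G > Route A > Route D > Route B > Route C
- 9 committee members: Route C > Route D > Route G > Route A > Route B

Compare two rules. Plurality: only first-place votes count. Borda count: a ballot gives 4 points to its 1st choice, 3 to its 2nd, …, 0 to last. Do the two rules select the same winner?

Plurality first-place counts: Route G 12, Route D 0, Route A 11, Route C 10, Route B 5 → Route G.
Borda totals: Route G 104, Route D 62, Route A 107, Route C 62, Route B 45 → Route A.
The two rules disagree: plurality picks Route G, Borda picks Route A.

No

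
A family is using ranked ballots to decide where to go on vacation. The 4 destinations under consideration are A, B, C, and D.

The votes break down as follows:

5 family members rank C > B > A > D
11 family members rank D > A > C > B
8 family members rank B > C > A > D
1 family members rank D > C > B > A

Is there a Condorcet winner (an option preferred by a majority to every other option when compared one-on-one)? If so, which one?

C

Head-to-head results (25 voters total):
A vs B: B wins 14–11.
A vs C: C wins 14–11.
A vs D: A wins 13–12.
B vs C: C wins 17–8.
B vs D: B wins 13–12.
C vs D: C wins 13–12.
C beats each rival — A (14–11), B (17–8), D (13–12) — so C is the Condorcet winner.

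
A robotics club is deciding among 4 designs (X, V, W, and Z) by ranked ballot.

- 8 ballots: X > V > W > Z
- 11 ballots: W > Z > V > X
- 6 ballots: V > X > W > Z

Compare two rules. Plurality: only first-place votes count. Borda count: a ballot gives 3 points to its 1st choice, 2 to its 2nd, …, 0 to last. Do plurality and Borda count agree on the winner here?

Yes

Plurality first-place counts: X 8, V 6, W 11, Z 0 → W.
Borda totals: X 36, V 45, W 47, Z 22 → W.
The two rules agree on W.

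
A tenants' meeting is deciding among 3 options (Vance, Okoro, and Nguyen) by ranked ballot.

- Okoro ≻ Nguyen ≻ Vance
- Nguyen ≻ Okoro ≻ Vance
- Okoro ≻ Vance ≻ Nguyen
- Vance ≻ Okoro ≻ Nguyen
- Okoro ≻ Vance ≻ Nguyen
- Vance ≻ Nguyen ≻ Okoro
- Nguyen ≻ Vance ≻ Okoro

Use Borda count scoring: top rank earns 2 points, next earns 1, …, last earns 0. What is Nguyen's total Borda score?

6

Borda scores:
  Vance: 0 + 0 + 1 + 2 + 1 + 2 + 1 = 7
  Okoro: 2 + 1 + 2 + 1 + 2 + 0 + 0 = 8
  Nguyen: 1 + 2 + 0 + 0 + 0 + 1 + 2 = 6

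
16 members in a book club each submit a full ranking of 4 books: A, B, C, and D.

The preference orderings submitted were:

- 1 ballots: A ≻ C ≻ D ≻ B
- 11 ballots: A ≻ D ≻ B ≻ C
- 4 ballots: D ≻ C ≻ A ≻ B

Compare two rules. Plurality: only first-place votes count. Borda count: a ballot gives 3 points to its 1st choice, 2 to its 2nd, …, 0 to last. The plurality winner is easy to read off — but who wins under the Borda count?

Plurality first-place counts: A 12, B 0, C 0, D 4 → A.
Borda totals: A 40, B 11, C 10, D 35 → A.

A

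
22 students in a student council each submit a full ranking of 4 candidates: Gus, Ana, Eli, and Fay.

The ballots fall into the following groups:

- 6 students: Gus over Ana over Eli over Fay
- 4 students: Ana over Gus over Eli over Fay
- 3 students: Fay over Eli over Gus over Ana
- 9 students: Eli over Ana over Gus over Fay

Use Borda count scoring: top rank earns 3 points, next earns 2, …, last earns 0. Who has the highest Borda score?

Eli

Borda scores:
  Gus: 6·3 + 4·2 + 3·1 + 9·1 = 38
  Ana: 6·2 + 4·3 + 3·0 + 9·2 = 42
  Eli: 6·1 + 4·1 + 3·2 + 9·3 = 43
  Fay: 6·0 + 4·0 + 3·3 + 9·0 = 9
Eli has the highest total.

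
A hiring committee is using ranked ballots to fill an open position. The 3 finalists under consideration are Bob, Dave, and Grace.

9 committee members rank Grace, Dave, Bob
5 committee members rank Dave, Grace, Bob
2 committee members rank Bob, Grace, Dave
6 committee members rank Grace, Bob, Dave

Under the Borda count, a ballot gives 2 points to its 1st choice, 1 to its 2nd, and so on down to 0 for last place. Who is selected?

Borda scores:
  Bob: 9·0 + 5·0 + 2·2 + 6·1 = 10
  Dave: 9·1 + 5·2 + 2·0 + 6·0 = 19
  Grace: 9·2 + 5·1 + 2·1 + 6·2 = 37
Grace has the highest total.

Grace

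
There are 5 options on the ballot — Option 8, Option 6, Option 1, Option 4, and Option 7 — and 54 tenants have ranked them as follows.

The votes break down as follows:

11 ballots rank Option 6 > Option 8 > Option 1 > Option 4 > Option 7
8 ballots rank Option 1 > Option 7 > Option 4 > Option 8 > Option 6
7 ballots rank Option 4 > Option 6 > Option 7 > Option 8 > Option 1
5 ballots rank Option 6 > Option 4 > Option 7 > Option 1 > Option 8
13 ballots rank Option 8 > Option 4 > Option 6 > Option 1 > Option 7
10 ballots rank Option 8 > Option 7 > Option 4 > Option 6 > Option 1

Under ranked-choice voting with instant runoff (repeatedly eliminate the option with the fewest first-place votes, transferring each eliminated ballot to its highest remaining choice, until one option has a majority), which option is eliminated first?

Option 7

Round 1: Option 8 23, Option 6 16, Option 1 8, Option 4 7, Option 7 0. Option 7 has the fewest and is eliminated.
Round 2: Option 8 23, Option 6 16, Option 1 8, Option 4 7. Option 4 has the fewest and is eliminated.
Round 3: Option 8 23, Option 6 23, Option 1 8. Option 1 has the fewest and is eliminated.
Round 4: Option 8 31, Option 6 23. Option 8 has a majority.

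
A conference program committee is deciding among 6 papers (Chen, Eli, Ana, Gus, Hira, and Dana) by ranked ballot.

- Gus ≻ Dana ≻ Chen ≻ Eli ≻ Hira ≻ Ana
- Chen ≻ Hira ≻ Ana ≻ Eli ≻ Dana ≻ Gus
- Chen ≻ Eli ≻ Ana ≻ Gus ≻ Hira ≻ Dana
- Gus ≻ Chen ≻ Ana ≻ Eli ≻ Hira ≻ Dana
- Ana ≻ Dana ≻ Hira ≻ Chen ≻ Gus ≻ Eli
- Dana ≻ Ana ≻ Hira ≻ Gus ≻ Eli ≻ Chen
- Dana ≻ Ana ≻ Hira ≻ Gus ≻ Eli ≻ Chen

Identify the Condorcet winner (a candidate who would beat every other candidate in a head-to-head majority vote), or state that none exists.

There is no Condorcet winner

Head-to-head results (7 voters total):
Chen vs Eli: Chen wins 5–2.
Chen vs Ana: Chen wins 4–3.
Chen vs Gus: Gus wins 4–3.
Chen vs Hira: Chen wins 4–3.
Chen vs Dana: Dana wins 4–3.
Eli vs Ana: Ana wins 5–2.
Eli vs Gus: Gus wins 5–2.
Eli vs Hira: Hira wins 4–3.
Eli vs Dana: Dana wins 4–3.
Ana vs Gus: Ana wins 5–2.
Ana vs Hira: Ana wins 5–2.
Ana vs Dana: Ana wins 4–3.
Gus vs Hira: Hira wins 4–3.
Gus vs Dana: Dana wins 4–3.
Hira vs Dana: Dana wins 4–3.
No candidate beats all others: Chen beats Ana beats Gus beats Chen, a majority cycle.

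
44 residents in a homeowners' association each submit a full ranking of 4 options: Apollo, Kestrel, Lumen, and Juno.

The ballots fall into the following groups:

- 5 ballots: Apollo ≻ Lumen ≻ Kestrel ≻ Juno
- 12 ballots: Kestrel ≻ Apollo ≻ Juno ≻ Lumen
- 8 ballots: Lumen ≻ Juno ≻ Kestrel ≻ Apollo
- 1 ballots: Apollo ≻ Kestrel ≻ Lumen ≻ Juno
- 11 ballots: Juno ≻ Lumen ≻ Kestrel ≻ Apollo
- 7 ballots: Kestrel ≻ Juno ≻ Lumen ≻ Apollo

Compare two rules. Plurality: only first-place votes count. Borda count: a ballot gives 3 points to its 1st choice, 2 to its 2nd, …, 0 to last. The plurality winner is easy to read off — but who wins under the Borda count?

Kestrel

Plurality first-place counts: Apollo 6, Kestrel 19, Lumen 8, Juno 11 → Kestrel.
Borda totals: Apollo 42, Kestrel 83, Lumen 64, Juno 75 → Kestrel.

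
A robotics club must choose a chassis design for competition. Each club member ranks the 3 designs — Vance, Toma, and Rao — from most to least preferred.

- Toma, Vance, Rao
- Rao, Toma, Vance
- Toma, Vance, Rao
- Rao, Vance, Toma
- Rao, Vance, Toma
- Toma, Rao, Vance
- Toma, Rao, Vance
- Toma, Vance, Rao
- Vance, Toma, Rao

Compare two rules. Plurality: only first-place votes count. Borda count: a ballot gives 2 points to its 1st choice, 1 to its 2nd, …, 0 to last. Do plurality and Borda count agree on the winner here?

Yes

Plurality first-place counts: Vance 1, Toma 5, Rao 3 → Toma.
Borda totals: Vance 7, Toma 12, Rao 8 → Toma.
The two rules agree on Toma.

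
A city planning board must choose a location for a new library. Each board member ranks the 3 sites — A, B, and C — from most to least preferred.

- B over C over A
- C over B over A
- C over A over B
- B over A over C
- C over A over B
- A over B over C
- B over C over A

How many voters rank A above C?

Ballots ranking A above C: 2.
Ballots ranking C above A: 5.
So 2 of 7 voters prefer A to C.

2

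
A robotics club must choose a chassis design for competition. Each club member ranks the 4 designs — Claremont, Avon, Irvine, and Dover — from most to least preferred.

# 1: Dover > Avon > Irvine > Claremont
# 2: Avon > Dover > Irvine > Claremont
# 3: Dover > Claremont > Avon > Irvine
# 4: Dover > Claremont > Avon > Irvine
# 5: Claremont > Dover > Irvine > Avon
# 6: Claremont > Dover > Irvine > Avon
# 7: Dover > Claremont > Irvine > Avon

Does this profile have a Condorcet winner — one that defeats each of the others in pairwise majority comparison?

Head-to-head results (7 voters total):
Claremont vs Avon: Claremont wins 5–2.
Claremont vs Irvine: Claremont wins 5–2.
Claremont vs Dover: Dover wins 5–2.
Avon vs Irvine: Avon wins 4–3.
Avon vs Dover: Dover wins 6–1.
Irvine vs Dover: Dover wins 7–0.
Dover beats each rival — Claremont (5–2), Avon (6–1), Irvine (7–0) — so Dover is the Condorcet winner.

Yes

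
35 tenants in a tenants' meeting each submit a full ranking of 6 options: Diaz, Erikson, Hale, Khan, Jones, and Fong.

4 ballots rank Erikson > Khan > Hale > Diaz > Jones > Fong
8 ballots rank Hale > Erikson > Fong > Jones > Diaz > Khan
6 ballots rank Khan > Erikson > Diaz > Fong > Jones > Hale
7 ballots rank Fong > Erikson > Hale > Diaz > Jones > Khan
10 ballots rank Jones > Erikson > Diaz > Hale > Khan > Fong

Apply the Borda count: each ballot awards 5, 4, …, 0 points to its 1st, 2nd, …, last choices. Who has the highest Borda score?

Borda scores:
  Diaz: 4·2 + 8·1 + 6·3 + 7·2 + 10·3 = 78
  Erikson: 4·5 + 8·4 + 6·4 + 7·4 + 10·4 = 144
  Hale: 4·3 + 8·5 + 6·0 + 7·3 + 10·2 = 93
  Khan: 4·4 + 8·0 + 6·5 + 7·0 + 10·1 = 56
  Jones: 4·1 + 8·2 + 6·1 + 7·1 + 10·5 = 83
  Fong: 4·0 + 8·3 + 6·2 + 7·5 + 10·0 = 71
Erikson has the highest total.

Erikson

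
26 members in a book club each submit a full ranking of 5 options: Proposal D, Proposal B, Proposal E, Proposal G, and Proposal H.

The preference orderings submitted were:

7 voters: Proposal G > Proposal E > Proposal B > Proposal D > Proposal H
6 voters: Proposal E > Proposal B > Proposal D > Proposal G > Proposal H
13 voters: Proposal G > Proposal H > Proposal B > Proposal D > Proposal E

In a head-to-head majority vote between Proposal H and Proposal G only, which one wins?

Ballots ranking Proposal H above Proposal G: 0.
Ballots ranking Proposal G above Proposal H: 7+6+13 = 26.
Proposal G wins the head-to-head, 26–0.

Proposal G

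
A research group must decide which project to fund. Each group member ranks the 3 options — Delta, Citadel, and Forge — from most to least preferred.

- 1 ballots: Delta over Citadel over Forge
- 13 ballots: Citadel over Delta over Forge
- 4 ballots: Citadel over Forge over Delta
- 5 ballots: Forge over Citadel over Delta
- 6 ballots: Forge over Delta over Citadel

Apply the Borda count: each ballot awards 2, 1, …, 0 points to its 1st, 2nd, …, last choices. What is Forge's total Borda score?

Borda scores:
  Delta: 2 + 13·1 + 4·0 + 5·0 + 6·1 = 21
  Citadel: 1 + 13·2 + 4·2 + 5·1 + 6·0 = 40
  Forge: 0 + 13·0 + 4·1 + 5·2 + 6·2 = 26

26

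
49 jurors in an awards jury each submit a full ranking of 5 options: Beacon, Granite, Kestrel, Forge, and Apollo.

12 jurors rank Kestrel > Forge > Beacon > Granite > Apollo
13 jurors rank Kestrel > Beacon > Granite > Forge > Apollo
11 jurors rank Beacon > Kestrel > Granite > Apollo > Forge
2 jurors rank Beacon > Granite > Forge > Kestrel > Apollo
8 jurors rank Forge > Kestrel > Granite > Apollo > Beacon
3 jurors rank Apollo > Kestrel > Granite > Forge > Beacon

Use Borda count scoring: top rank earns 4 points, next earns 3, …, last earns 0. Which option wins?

Borda scores:
  Beacon: 12·2 + 13·3 + 11·4 + 2·4 + 8·0 + 3·0 = 115
  Granite: 12·1 + 13·2 + 11·2 + 2·3 + 8·2 + 3·2 = 88
  Kestrel: 12·4 + 13·4 + 11·3 + 2·1 + 8·3 + 3·3 = 168
  Forge: 12·3 + 13·1 + 11·0 + 2·2 + 8·4 + 3·1 = 88
  Apollo: 12·0 + 13·0 + 11·1 + 2·0 + 8·1 + 3·4 = 31
Kestrel has the highest total.

Kestrel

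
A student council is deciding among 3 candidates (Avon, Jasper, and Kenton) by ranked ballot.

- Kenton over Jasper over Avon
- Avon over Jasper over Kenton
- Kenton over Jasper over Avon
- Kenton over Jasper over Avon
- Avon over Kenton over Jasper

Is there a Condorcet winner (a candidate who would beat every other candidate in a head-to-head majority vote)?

Head-to-head results (5 voters total):
Avon vs Jasper: Jasper wins 3–2.
Avon vs Kenton: Kenton wins 3–2.
Jasper vs Kenton: Kenton wins 4–1.
Kenton beats each rival — Avon (3–2), Jasper (4–1) — so Kenton is the Condorcet winner.

Yes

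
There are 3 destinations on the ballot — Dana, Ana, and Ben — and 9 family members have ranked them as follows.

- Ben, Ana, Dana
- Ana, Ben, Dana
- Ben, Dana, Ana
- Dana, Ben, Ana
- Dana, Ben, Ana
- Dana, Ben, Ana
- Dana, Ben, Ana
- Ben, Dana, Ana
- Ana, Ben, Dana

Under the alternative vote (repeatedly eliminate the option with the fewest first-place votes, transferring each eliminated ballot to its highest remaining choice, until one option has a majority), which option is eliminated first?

Ana

Round 1: Dana 4, Ben 3, Ana 2. Ana has the fewest and is eliminated.
Round 2: Ben 5, Dana 4. Ben has a majority.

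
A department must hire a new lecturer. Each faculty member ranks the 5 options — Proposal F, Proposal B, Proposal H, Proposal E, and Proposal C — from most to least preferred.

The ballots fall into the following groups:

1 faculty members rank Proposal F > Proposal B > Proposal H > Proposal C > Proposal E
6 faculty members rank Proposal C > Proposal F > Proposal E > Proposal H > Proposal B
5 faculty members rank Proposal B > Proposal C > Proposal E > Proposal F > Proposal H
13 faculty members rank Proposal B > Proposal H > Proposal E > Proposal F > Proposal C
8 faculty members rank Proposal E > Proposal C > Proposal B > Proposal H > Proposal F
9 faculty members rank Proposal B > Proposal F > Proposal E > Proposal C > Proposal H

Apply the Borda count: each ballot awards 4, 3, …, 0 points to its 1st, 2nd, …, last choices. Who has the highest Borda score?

Proposal B

Borda scores:
  Proposal F: 4 + 6·3 + 5·1 + 13·1 + 8·0 + 9·3 = 67
  Proposal B: 3 + 6·0 + 5·4 + 13·4 + 8·2 + 9·4 = 127
  Proposal H: 2 + 6·1 + 5·0 + 13·3 + 8·1 + 9·0 = 55
  Proposal E: 0 + 6·2 + 5·2 + 13·2 + 8·4 + 9·2 = 98
  Proposal C: 1 + 6·4 + 5·3 + 13·0 + 8·3 + 9·1 = 73
Proposal B has the highest total.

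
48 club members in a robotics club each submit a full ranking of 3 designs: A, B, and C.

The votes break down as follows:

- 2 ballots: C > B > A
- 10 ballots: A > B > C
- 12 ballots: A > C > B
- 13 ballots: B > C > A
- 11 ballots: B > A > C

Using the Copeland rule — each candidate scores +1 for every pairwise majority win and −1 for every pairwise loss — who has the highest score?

B

Pairwise results:
  A vs B: B wins 26–22.
  A vs C: A wins 33–15.
  B vs C: B wins 34–14.
Copeland scores (wins − losses):
  A: 1 − 1 = 0
  B: 2 − 0 = 2
  C: 0 − 2 = -2
B has the best Copeland score.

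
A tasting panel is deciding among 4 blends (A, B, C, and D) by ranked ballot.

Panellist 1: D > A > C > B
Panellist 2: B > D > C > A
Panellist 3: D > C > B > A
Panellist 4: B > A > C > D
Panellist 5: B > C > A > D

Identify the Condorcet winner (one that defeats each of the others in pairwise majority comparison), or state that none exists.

Head-to-head results (5 voters total):
A vs B: B wins 4–1.
A vs C: C wins 3–2.
A vs D: D wins 3–2.
B vs C: B wins 3–2.
B vs D: B wins 3–2.
C vs D: D wins 3–2.
B beats each rival — A (4–1), C (3–2), D (3–2) — so B is the Condorcet winner.

B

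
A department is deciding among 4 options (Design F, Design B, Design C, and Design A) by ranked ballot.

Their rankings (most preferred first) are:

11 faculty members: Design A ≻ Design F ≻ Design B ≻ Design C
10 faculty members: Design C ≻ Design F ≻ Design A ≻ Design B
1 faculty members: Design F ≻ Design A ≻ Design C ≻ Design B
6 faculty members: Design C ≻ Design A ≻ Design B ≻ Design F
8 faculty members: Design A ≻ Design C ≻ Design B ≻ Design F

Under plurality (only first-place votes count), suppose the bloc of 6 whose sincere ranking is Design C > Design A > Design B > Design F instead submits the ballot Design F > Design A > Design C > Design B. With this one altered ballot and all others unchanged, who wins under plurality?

First-place totals with the altered ballot: Design F 7, Design B 0, Design C 10, Design A 19.
The winner is unchanged: still Design A.

Design A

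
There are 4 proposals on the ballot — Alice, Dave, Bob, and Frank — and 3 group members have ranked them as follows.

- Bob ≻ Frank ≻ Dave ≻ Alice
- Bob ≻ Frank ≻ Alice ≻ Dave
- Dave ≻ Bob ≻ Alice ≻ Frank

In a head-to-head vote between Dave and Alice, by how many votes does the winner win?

1

Ballots ranking Dave above Alice: 2.
Ballots ranking Alice above Dave: 1.
Dave wins 2–1, a margin of 1.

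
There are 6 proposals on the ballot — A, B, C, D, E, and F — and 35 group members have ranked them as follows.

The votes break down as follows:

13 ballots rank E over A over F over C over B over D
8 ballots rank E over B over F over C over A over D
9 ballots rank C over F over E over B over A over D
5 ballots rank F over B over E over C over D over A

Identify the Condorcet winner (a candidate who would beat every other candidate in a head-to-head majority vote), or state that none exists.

Head-to-head results (35 voters total):
A vs B: B wins 22–13.
A vs C: C wins 22–13.
A vs D: A wins 30–5.
A vs E: E wins 35–0.
A vs F: F wins 22–13.
B vs C: C wins 22–13.
B vs D: B wins 35–0.
B vs E: E wins 30–5.
B vs F: F wins 27–8.
C vs D: C wins 35–0.
C vs E: E wins 26–9.
C vs F: F wins 26–9.
D vs E: E wins 35–0.
D vs F: F wins 35–0.
E vs F: E wins 21–14.
E beats each rival — A (35–0), B (30–5), C (26–9), D (35–0), F (21–14) — so E is the Condorcet winner.

E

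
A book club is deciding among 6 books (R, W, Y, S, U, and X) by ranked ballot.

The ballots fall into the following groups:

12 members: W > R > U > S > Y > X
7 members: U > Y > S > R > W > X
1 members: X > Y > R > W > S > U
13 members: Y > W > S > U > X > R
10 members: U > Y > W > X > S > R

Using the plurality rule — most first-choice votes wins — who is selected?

First-place vote totals:
  R: 0
  W: 12
  Y: 13
  S: 0
  U: 17
  X: 1
U has the most first-place votes.

U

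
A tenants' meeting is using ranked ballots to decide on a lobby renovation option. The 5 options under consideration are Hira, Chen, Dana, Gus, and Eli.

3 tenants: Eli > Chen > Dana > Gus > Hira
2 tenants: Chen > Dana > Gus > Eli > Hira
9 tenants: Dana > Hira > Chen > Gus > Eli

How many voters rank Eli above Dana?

3

Ballots ranking Eli above Dana: 3.
Ballots ranking Dana above Eli: 2+9 = 11.
So 3 of 14 voters prefer Eli to Dana.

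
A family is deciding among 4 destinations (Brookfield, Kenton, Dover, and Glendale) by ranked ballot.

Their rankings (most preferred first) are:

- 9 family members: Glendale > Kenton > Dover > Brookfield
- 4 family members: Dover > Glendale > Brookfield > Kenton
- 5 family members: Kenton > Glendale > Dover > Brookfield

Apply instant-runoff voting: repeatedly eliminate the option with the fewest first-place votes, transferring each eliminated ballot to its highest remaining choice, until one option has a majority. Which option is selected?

Glendale

Round 1: Glendale 9, Kenton 5, Dover 4, Brookfield 0. Brookfield has the fewest and is eliminated.
Round 2: Glendale 9, Kenton 5, Dover 4. Dover has the fewest and is eliminated.
Round 3: Glendale 13, Kenton 5. Glendale has a majority.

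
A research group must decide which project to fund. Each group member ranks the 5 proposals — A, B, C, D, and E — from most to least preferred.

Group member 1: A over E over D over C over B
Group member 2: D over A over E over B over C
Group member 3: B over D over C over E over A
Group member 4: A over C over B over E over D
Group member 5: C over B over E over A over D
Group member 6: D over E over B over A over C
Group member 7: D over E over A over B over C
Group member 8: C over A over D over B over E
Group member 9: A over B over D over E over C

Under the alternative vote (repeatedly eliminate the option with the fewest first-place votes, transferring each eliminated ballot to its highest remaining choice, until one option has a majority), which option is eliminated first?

Round 1: A 3, D 3, C 2, B 1, E 0. E has the fewest and is eliminated.
Round 2: A 3, D 3, C 2, B 1. B has the fewest and is eliminated.
Round 3: D 4, A 3, C 2. C has the fewest and is eliminated.
Round 4: A 5, D 4. A has a majority.

E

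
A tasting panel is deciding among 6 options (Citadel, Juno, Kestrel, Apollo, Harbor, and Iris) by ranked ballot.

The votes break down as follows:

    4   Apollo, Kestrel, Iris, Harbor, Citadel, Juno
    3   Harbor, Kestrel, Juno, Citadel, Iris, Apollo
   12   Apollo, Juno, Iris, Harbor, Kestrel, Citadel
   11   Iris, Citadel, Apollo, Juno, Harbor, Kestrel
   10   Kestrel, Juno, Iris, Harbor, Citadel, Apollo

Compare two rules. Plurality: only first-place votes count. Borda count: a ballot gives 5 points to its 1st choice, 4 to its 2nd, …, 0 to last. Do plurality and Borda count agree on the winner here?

No

Plurality first-place counts: Citadel 0, Juno 0, Kestrel 10, Apollo 16, Harbor 3, Iris 11 → Apollo.
Borda totals: Citadel 64, Juno 119, Kestrel 90, Apollo 113, Harbor 78, Iris 136 → Iris.
The two rules disagree: plurality picks Apollo, Borda picks Iris.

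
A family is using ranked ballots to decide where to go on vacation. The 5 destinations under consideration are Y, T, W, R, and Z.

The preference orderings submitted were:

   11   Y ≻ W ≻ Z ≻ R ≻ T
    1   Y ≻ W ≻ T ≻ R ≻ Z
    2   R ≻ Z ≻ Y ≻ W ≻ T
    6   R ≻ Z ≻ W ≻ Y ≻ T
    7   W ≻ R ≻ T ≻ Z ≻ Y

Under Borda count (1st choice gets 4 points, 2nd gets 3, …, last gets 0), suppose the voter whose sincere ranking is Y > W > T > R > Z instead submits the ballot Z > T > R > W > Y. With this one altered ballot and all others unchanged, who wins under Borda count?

Borda totals with the altered ballot: Y 54, T 17, W 76, R 66, Z 57.
The winner is unchanged: still W.

W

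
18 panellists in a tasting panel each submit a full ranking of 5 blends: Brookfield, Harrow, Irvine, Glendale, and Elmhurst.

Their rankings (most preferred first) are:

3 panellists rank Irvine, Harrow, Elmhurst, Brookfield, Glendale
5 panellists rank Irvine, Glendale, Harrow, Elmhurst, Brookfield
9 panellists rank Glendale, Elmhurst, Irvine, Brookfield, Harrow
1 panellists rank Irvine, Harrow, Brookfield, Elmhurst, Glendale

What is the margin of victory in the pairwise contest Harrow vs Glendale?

10

Ballots ranking Harrow above Glendale: 3+1 = 4.
Ballots ranking Glendale above Harrow: 5+9 = 14.
Glendale wins 14–4, a margin of 10.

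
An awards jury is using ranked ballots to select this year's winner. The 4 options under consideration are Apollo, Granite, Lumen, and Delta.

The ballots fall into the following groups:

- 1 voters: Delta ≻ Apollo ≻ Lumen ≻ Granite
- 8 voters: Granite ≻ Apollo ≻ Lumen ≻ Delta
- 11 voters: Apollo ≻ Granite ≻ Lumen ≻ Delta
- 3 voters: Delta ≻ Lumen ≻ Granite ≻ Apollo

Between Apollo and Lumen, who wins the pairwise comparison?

Ballots ranking Apollo above Lumen: 1+8+11 = 20.
Ballots ranking Lumen above Apollo: 3.
Apollo wins the head-to-head, 20–3.

Apollo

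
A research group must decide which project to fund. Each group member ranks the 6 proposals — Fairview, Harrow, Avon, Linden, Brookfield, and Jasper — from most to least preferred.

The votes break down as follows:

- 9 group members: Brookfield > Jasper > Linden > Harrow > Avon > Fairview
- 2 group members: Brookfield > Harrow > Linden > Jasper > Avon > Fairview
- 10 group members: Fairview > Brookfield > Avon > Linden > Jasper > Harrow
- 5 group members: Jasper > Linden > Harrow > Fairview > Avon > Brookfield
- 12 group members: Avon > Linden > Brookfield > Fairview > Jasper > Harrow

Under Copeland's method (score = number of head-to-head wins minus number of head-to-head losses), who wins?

Pairwise results:
  Fairview vs Harrow: Fairview wins 22–16.
  Fairview vs Avon: Avon wins 23–15.
  Fairview vs Linden: Linden wins 28–10.
  Fairview vs Brookfield: Brookfield wins 23–15.
  Fairview vs Jasper: Fairview wins 22–16.
  Harrow vs Avon: Avon wins 22–16.
  Harrow vs Linden: Linden wins 36–2.
  Harrow vs Brookfield: Brookfield wins 33–5.
  Harrow vs Jasper: Jasper wins 36–2.
  Avon vs Linden: Avon wins 22–16.
  Avon vs Brookfield: Brookfield wins 21–17.
  Avon vs Jasper: Avon wins 22–16.
  Linden vs Brookfield: Brookfield wins 21–17.
  Linden vs Jasper: Linden wins 24–14.
  Brookfield vs Jasper: Brookfield wins 33–5.
Copeland scores (wins − losses):
  Fairview: 2 − 3 = -1
  Harrow: 0 − 5 = -5
  Avon: 4 − 1 = 3
  Linden: 3 − 2 = 1
  Brookfield: 5 − 0 = 5
  Jasper: 1 − 4 = -3
Brookfield has the best Copeland score.

Brookfield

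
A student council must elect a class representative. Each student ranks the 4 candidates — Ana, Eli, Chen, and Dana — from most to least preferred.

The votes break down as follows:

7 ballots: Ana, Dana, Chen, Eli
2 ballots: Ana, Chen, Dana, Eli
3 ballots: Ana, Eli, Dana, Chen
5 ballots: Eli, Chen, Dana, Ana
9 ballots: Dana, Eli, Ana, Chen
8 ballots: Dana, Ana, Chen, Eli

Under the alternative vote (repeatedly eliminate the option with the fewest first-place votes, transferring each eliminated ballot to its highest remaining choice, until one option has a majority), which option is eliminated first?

Round 1: Dana 17, Ana 12, Eli 5, Chen 0. Chen has the fewest and is eliminated.
Round 2: Dana 17, Ana 12, Eli 5. Eli has the fewest and is eliminated.
Round 3: Dana 22, Ana 12. Dana has a majority.

Chen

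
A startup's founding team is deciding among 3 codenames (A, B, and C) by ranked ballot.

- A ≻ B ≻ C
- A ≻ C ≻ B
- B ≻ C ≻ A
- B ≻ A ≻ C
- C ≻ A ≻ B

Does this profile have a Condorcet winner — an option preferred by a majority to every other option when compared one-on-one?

Head-to-head results (5 voters total):
A vs B: A wins 3–2.
A vs C: A wins 3–2.
B vs C: B wins 3–2.
A beats each rival — B (3–2), C (3–2) — so A is the Condorcet winner.

Yes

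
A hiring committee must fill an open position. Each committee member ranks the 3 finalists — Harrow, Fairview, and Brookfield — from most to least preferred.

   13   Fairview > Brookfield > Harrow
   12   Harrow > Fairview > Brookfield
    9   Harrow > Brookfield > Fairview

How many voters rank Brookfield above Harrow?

13

Ballots ranking Brookfield above Harrow: 13.
Ballots ranking Harrow above Brookfield: 12+9 = 21.
So 13 of 34 voters prefer Brookfield to Harrow.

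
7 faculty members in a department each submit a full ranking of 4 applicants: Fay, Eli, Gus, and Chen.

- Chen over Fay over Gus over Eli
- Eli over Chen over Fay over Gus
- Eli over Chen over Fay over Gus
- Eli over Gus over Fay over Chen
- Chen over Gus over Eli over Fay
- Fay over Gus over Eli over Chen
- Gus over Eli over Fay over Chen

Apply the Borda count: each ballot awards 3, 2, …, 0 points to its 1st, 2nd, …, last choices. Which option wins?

Borda scores:
  Fay: 2 + 1 + 1 + 1 + 0 + 3 + 1 = 9
  Eli: 0 + 3 + 3 + 3 + 1 + 1 + 2 = 13
  Gus: 1 + 0 + 0 + 2 + 2 + 2 + 3 = 10
  Chen: 3 + 2 + 2 + 0 + 3 + 0 + 0 = 10
Eli has the highest total.

Eli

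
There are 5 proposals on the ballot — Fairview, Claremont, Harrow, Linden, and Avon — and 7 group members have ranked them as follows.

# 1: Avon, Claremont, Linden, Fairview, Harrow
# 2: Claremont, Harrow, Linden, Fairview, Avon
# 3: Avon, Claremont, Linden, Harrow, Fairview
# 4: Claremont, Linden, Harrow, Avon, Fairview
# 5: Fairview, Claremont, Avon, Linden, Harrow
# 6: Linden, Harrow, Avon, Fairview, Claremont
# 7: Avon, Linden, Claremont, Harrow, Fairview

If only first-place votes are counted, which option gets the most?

First-place vote totals:
  Fairview: 1
  Claremont: 2
  Harrow: 0
  Linden: 1
  Avon: 3
Avon has the most first-place votes.

Avon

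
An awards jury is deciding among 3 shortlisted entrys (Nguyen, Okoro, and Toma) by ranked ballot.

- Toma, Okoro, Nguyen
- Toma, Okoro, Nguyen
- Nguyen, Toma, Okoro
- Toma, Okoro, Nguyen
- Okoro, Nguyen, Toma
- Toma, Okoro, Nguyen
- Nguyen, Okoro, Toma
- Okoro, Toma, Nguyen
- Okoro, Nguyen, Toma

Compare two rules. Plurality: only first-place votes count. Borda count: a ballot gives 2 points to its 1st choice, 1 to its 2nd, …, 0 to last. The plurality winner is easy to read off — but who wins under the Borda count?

Okoro

Plurality first-place counts: Nguyen 2, Okoro 3, Toma 4 → Toma.
Borda totals: Nguyen 6, Okoro 11, Toma 10 → Okoro.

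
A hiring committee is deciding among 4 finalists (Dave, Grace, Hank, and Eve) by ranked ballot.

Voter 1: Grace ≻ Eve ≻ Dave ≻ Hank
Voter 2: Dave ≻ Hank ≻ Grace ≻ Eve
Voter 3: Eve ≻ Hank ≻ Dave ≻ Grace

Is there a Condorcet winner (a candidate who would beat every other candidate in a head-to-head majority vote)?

Head-to-head results (3 voters total):
Dave vs Grace: Dave wins 2–1.
Dave vs Hank: Dave wins 2–1.
Dave vs Eve: Eve wins 2–1.
Grace vs Hank: Hank wins 2–1.
Grace vs Eve: Grace wins 2–1.
Hank vs Eve: Eve wins 2–1.
No candidate beats all others: Dave beats Grace beats Eve beats Dave, a majority cycle.

No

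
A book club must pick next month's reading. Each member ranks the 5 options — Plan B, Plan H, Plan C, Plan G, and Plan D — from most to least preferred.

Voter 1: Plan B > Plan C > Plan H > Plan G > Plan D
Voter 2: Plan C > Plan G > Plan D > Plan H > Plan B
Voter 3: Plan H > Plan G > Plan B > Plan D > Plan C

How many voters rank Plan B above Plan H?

1

Ballots ranking Plan B above Plan H: 1.
Ballots ranking Plan H above Plan B: 2.
So 1 of 3 voters prefer Plan B to Plan H.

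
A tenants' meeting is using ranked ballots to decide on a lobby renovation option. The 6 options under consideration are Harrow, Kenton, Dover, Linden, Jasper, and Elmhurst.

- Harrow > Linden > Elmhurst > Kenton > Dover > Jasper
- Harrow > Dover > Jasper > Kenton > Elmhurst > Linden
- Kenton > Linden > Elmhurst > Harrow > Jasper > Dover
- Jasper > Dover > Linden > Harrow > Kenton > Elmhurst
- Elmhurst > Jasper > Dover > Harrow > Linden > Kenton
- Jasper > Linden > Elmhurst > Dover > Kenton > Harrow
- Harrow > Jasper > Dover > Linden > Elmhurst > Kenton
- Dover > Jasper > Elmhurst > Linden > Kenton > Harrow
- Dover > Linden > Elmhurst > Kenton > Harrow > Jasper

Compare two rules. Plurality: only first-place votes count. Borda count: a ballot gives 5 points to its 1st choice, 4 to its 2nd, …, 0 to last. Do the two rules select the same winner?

Plurality first-place counts: Harrow 3, Kenton 1, Dover 2, Linden 0, Jasper 2, Elmhurst 1 → Harrow.
Borda totals: Harrow 22, Kenton 14, Dover 27, Linden 24, Jasper 26, Elmhurst 22 → Dover.
The two rules disagree: plurality picks Harrow, Borda picks Dover.

No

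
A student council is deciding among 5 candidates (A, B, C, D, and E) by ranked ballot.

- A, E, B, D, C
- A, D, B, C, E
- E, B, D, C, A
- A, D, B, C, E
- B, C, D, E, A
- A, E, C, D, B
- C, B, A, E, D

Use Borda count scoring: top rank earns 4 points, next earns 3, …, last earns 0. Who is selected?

Borda scores:
  A: 4 + 4 + 0 + 4 + 0 + 4 + 2 = 18
  B: 2 + 2 + 3 + 2 + 4 + 0 + 3 = 16
  C: 0 + 1 + 1 + 1 + 3 + 2 + 4 = 12
  D: 1 + 3 + 2 + 3 + 2 + 1 + 0 = 12
  E: 3 + 0 + 4 + 0 + 1 + 3 + 1 = 12
A has the highest total.

A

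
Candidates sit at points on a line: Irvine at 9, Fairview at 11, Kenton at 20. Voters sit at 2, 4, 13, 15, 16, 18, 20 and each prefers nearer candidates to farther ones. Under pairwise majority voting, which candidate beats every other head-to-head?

With single-peaked preferences on a line, the Condorcet winner is the candidate closest to the median voter.
The median voter (position 15) is closest to Fairview at 11.
Check: Fairview vs Irvine — voters closer to Fairview: 5 of 7.

Fairview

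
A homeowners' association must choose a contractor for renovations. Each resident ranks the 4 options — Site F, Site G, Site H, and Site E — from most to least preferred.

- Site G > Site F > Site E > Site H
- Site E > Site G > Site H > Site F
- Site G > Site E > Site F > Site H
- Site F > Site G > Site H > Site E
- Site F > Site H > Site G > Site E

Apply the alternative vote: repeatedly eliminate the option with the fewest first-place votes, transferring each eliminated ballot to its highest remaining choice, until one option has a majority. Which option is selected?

Site G

Round 1: Site F 2, Site G 2, Site E 1, Site H 0. Site H has the fewest and is eliminated.
Round 2: Site F 2, Site G 2, Site E 1. Site E has the fewest and is eliminated.
Round 3: Site G 3, Site F 2. Site G has a majority.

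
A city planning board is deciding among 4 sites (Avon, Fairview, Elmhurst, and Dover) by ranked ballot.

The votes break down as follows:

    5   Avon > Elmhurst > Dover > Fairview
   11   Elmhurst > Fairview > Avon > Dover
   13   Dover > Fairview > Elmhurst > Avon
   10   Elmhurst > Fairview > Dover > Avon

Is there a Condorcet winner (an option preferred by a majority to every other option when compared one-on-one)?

Yes

Head-to-head results (39 voters total):
Avon vs Fairview: Fairview wins 34–5.
Avon vs Elmhurst: Elmhurst wins 34–5.
Avon vs Dover: Dover wins 23–16.
Fairview vs Elmhurst: Elmhurst wins 26–13.
Fairview vs Dover: Fairview wins 21–18.
Elmhurst vs Dover: Elmhurst wins 26–13.
Elmhurst beats each rival — Avon (34–5), Fairview (26–13), Dover (26–13) — so Elmhurst is the Condorcet winner.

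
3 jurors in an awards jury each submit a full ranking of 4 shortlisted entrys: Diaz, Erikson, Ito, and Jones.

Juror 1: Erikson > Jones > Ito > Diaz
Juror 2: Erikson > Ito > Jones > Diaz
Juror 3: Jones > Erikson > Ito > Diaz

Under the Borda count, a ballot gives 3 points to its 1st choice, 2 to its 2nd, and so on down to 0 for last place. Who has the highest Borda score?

Borda scores:
  Diaz: 0 + 0 + 0 = 0
  Erikson: 3 + 3 + 2 = 8
  Ito: 1 + 2 + 1 = 4
  Jones: 2 + 1 + 3 = 6
Erikson has the highest total.

Erikson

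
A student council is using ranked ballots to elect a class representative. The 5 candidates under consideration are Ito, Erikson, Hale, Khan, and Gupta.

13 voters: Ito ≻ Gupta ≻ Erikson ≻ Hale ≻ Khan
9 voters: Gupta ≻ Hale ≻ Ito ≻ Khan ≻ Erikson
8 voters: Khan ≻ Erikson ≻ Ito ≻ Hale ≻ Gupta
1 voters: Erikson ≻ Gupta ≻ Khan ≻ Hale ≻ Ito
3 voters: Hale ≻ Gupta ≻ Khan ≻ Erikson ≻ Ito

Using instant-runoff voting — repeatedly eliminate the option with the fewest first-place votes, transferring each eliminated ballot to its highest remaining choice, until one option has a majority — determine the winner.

Round 1: Ito 13, Gupta 9, Khan 8, Hale 3, Erikson 1. Erikson has the fewest and is eliminated.
Round 2: Ito 13, Gupta 10, Khan 8, Hale 3. Hale has the fewest and is eliminated.
Round 3: Ito 13, Gupta 13, Khan 8. Khan has the fewest and is eliminated.
Round 4: Ito 21, Gupta 13. Ito has a majority.

Ito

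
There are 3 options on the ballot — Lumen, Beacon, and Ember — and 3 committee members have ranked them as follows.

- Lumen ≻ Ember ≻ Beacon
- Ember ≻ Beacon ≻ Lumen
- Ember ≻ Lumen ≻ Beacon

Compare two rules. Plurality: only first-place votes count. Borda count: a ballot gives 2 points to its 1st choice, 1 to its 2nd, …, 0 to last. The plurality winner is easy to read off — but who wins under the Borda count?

Plurality first-place counts: Lumen 1, Beacon 0, Ember 2 → Ember.
Borda totals: Lumen 3, Beacon 1, Ember 5 → Ember.

Ember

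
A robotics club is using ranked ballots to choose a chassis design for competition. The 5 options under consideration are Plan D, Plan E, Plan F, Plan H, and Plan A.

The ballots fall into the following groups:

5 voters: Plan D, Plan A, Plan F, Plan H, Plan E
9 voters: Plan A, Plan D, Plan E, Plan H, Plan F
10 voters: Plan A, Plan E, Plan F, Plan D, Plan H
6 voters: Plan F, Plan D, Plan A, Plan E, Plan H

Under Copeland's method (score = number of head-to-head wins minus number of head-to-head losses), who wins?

Pairwise results:
  Plan D vs Plan E: Plan D wins 20–10.
  Plan D vs Plan F: Plan F wins 16–14.
  Plan D vs Plan H: Plan D wins 30–0.
  Plan D vs Plan A: Plan A wins 19–11.
  Plan E vs Plan F: Plan E wins 19–11.
  Plan E vs Plan H: Plan E wins 25–5.
  Plan E vs Plan A: Plan A wins 30–0.
  Plan F vs Plan H: Plan F wins 21–9.
  Plan F vs Plan A: Plan A wins 24–6.
  Plan H vs Plan A: Plan A wins 30–0.
Copeland scores (wins − losses):
  Plan D: 2 − 2 = 0
  Plan E: 2 − 2 = 0
  Plan F: 2 − 2 = 0
  Plan H: 0 − 4 = -4
  Plan A: 4 − 0 = 4
Plan A has the best Copeland score.

Plan A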